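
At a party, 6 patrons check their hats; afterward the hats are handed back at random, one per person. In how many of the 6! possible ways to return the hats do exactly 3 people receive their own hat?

40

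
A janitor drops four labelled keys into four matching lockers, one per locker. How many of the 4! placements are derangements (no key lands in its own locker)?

9

!4 = 4! · Σ_{k=0}^{4} (-1)^k/k!
= 4! - 4!/1! + 4!/2! - 4!/3! + 4!/4!
= 24 - 24 + 12 - 4 + 1
= 9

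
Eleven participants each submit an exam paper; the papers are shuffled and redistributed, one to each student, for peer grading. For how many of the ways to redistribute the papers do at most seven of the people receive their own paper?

39916414

Sum C(11,i)·!(11-i) for i = 0..7:
  i=0: C(11,0)·!11 = 1·14684570 = 14684570
  i=1: C(11,1)·!10 = 11·1334961 = 14684571
  i=2: C(11,2)·!9 = 55·133496 = 7342280
  i=3: C(11,3)·!8 = 165·14833 = 2447445
  i=4: C(11,4)·!7 = 330·1854 = 611820
  i=5: C(11,5)·!6 = 462·265 = 122430
  i=6: C(11,6)·!5 = 462·44 = 20328
  i=7: C(11,7)·!4 = 330·9 = 2970
Total = 39916414.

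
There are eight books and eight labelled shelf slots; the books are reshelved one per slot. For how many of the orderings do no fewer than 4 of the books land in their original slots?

# with exactly i fixed is C(8,i)·!(8-i); sum over i=4..8:
  i=4: C(8,4)·!4 = 70·9 = 630
  i=5: C(8,5)·!3 = 56·2 = 112
  i=6: C(8,6)·!2 = 28·1 = 28
  i=7: C(8,7)·!1 = 8·0 = 0
  i=8: C(8,8)·!0 = 1·1 = 1
Total = 771.

771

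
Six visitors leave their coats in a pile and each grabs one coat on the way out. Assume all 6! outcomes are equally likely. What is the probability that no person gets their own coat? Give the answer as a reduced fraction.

53/144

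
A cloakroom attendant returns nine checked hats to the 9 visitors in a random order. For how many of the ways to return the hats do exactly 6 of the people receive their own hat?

168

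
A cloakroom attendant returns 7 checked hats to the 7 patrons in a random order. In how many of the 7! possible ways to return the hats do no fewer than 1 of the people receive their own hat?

# with exactly i fixed is C(7,i)·!(7-i); sum over i=1..7:
  i=1: C(7,1)·!6 = 7·265 = 1855
  i=2: C(7,2)·!5 = 21·44 = 924
  i=3: C(7,3)·!4 = 35·9 = 315
  i=4: C(7,4)·!3 = 35·2 = 70
  i=5: C(7,5)·!2 = 21·1 = 21
  i=6: C(7,6)·!1 = 7·0 = 0
  i=7: C(7,7)·!0 = 1·1 = 1
Total = 3186.

3186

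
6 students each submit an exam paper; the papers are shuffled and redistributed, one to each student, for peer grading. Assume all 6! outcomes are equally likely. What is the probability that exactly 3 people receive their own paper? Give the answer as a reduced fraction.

1/18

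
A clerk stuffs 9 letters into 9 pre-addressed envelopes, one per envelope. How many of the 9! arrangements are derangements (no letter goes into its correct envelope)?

133496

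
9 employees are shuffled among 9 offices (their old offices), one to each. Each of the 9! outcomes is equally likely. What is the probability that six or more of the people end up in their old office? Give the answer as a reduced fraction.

41/72576

Favorable outcomes: Σ_{i≥6} C(9,i)·!(9-i) = 84·2 + 36·1 + 9·0 + 1·1 = 205.
Total outcomes: 9! = 362880.
Probability = 205/362880 = 41/72576.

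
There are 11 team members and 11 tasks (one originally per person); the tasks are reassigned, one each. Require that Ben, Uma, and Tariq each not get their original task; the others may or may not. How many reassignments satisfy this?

Inclusion-exclusion on the 3 forbidden self-matches:
Σ_{j=0}^{3} (-1)^j C(3,j)(11-j)!
= C(3,0)·11! - C(3,1)·10! + C(3,2)·9! - C(3,3)·8!
= 39916800 - 10886400 + 1088640 - 40320
= 30078720

30078720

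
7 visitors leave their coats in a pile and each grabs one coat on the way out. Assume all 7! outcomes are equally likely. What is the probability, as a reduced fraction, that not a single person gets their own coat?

Favorable outcomes: !7 = 1854.
Total outcomes: 7! = 5040.
Probability = 1854/5040 = 103/280.

103/280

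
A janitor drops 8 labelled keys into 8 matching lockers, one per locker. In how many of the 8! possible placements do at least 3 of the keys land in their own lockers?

3235

# with exactly i fixed is C(8,i)·!(8-i); sum over i=3..8:
  i=3: C(8,3)·!5 = 56·44 = 2464
  i=4: C(8,4)·!4 = 70·9 = 630
  i=5: C(8,5)·!3 = 56·2 = 112
  i=6: C(8,6)·!2 = 28·1 = 28
  i=7: C(8,7)·!1 = 8·0 = 0
  i=8: C(8,8)·!0 = 1·1 = 1
Total = 3235.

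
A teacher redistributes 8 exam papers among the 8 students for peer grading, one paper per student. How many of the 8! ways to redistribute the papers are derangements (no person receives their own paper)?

14833

The number of derangements of 8 is !8 = Σ_{k=0}^{8} (-1)^k·8!/k!
= 8! - 8!/1! + 8!/2! - 8!/3! + 8!/4! - 8!/5! + 8!/6! - 8!/7! + 8!/8!
= 40320 - 40320 + 20160 - 6720 + 1680 - 336 + 56 - 8 + 1
= 14833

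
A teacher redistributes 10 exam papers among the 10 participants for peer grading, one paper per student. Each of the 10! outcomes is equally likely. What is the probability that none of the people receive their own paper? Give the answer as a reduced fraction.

16481/44800

Favorable outcomes: !10 = 1334961.
Total outcomes: 10! = 3628800.
Probability = 1334961/3628800 = 16481/44800.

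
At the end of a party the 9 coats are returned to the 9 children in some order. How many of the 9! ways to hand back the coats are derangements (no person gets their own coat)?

133496

Use !n = (n-1)(!(n-1) + !(n-2)).
!9 = 8·(14833 + 1854) = 8·16687 = 133496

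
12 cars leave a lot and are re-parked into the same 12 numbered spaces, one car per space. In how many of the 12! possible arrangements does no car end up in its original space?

Recurrence: !12 = 11·(!11 + !10).
!12 = 11·(14684570 + 1334961) = 11·16019531 = 176214841

176214841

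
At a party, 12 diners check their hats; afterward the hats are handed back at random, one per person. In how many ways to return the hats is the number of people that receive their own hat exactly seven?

Pick the 7 fixed positions: C(12,7) = 792 ways.
The other 5 form a derangement: !5 = 44.
Total: 792 × 44 = 34848.

34848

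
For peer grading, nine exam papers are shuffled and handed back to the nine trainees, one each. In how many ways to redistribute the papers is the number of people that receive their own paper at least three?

29143

# with exactly i fixed is C(9,i)·!(9-i); sum over i=3..9:
  i=3: C(9,3)·!6 = 84·265 = 22260
  i=4: C(9,4)·!5 = 126·44 = 5544
  i=5: C(9,5)·!4 = 126·9 = 1134
  i=6: C(9,6)·!3 = 84·2 = 168
  i=7: C(9,7)·!2 = 36·1 = 36
  i=8: C(9,8)·!1 = 9·0 = 0
  i=9: C(9,9)·!0 = 1·1 = 1
Total = 29143.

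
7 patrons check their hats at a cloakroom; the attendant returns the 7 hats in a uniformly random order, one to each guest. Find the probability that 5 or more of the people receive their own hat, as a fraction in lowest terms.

Favorable outcomes: Σ_{i≥5} C(7,i)·!(7-i) = 21·1 + 7·0 + 1·1 = 22.
Total outcomes: 7! = 5040.
Probability = 22/5040 = 11/2520.

11/2520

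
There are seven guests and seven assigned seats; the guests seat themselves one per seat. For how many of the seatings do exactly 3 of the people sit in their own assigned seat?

315

Choose which 3 of the 7 are fixed: C(7,3) = 35.
The remaining 4 must be deranged: !4 = 9.
Total: 35 × 9 = 315.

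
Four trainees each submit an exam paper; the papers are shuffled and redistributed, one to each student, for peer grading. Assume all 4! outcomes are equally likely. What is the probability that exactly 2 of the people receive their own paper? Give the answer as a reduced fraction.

Favorable outcomes: C(4,2)·!2 = 6·1 = 6.
Total outcomes: 4! = 24.
Probability = 6/24 = 1/4.

1/4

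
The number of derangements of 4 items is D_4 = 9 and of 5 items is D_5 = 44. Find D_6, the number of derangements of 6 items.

265

D_6 = (6-1)·(D_5 + D_4) = 5·(44 + 9) = 5·53 = 265.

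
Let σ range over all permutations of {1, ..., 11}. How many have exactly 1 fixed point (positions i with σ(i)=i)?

14684571

Pick the single fixed position: C(11,1) = 11 ways.
The remaining 10 must be deranged: !10 = 1334961.
Total: 11 × 1334961 = 14684571.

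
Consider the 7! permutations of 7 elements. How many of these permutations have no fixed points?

1854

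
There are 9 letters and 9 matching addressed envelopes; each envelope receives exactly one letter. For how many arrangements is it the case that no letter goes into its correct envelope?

133496

!9 is the nearest integer to 9!/e.
9! = 362880, and 362880/e ≈ 133496.09, so !9 = 133496.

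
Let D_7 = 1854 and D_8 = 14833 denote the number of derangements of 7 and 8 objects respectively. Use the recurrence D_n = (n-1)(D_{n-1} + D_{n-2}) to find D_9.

133496

D_9 = (9-1)·(D_8 + D_7) = 8·(14833 + 1854) = 8·16687 = 133496.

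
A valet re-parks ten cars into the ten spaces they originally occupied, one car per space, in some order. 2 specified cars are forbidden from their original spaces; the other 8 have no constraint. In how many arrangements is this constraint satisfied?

Inclusion-exclusion on the 2 forbidden self-matches:
Σ_{j=0}^{2} (-1)^j C(2,j)(10-j)!
= C(2,0)·10! - C(2,1)·9! + C(2,2)·8!
= 3628800 - 725760 + 40320
= 2943360

2943360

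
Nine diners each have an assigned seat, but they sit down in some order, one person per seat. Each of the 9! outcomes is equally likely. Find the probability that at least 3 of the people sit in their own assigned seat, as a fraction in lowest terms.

29143/362880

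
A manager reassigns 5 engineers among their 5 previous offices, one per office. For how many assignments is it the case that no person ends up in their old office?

!5 = 5! · Σ_{k=0}^{5} (-1)^k/k!
= 5! - 5!/1! + 5!/2! - 5!/3! + 5!/4! - 5!/5!
= 120 - 120 + 60 - 20 + 5 - 1
= 44

44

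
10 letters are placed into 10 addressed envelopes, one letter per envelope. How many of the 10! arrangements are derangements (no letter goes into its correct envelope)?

1334961

The number of derangements of 10 is !10 = Σ_{k=0}^{10} (-1)^k·10!/k!
= 10! - 10!/1! + 10!/2! - 10!/3! + 10!/4! - 10!/5! + 10!/6! - 10!/7! + 10!/8! - 10!/9! + 10!/10!
= 3628800 - 3628800 + 1814400 - 604800 + 151200 - 30240 + 5040 - 720 + 90 - 10 + 1
= 1334961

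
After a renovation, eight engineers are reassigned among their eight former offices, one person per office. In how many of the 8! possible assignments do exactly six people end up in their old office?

Pick the 6 fixed positions: C(8,6) = 28 ways.
The remaining 2 must be deranged: !2 = 1.
Total: 28 × 1 = 28.

28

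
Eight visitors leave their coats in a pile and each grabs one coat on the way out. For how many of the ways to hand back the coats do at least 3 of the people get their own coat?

3235

Sum C(8,i)·!(8-i) for i = 3..8:
  i=3: C(8,3)·!5 = 56·44 = 2464
  i=4: C(8,4)·!4 = 70·9 = 630
  i=5: C(8,5)·!3 = 56·2 = 112
  i=6: C(8,6)·!2 = 28·1 = 28
  i=7: C(8,7)·!1 = 8·0 = 0
  i=8: C(8,8)·!0 = 1·1 = 1
Total = 3235.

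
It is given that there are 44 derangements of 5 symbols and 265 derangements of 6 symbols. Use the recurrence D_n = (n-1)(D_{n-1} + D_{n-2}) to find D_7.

D_7 = (7-1)·(D_6 + D_5) = 6·(265 + 44) = 6·309 = 1854.

1854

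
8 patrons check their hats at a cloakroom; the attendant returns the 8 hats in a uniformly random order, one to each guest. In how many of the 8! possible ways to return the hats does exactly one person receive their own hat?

14832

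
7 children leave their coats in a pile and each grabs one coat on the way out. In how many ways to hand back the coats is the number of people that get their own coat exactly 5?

21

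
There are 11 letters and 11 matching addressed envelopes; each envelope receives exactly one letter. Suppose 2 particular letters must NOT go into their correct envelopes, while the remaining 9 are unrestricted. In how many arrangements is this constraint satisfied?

33022080

Let A_j be the event that the j-th constrained one is fixed. By inclusion-exclusion over the 2 events:
Σ_{j=0}^{2} (-1)^j C(2,j)(11-j)!
= C(2,0)·11! - C(2,1)·10! + C(2,2)·9!
= 39916800 - 7257600 + 362880
= 33022080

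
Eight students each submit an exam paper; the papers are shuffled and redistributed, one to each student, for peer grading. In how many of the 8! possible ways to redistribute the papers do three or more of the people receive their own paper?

3235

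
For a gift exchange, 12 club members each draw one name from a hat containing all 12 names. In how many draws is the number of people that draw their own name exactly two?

88107426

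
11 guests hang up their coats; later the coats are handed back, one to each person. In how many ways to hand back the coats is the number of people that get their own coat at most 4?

Sum C(11,i)·!(11-i) for i = 0..4:
  i=0: C(11,0)·!11 = 1·14684570 = 14684570
  i=1: C(11,1)·!10 = 11·1334961 = 14684571
  i=2: C(11,2)·!9 = 55·133496 = 7342280
  i=3: C(11,3)·!8 = 165·14833 = 2447445
  i=4: C(11,4)·!7 = 330·1854 = 611820
Total = 39770686.

39770686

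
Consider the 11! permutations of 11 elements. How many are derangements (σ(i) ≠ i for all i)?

The subfactorial !11 = [11!/e] (nearest integer).
11! = 39916800, and 39916800/e ≈ 14684570.08, so !11 = 14684570.

14684570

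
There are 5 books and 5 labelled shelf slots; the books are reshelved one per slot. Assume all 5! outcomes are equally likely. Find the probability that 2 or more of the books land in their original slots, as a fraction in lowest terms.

Favorable outcomes: Σ_{i≥2} C(5,i)·!(5-i) = 10·2 + 10·1 + 5·0 + 1·1 = 31.
Total outcomes: 5! = 120.
Probability = 31/120 = 31/120.

31/120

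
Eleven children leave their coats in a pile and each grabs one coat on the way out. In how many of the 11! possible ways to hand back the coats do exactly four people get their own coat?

Pick the 4 fixed positions: C(11,4) = 330 ways.
The remaining 7 must be deranged: !7 = 1854.
Total: 330 × 1854 = 611820.

611820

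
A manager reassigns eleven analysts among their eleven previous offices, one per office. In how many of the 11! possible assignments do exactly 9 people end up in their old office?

55

Choose which 9 of the 11 are fixed: C(11,9) = 55.
The other 2 form a derangement: !2 = 1.
Total: 55 × 1 = 55.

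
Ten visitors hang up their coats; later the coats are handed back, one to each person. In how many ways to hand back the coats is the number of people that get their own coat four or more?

68914

# with exactly i fixed is C(10,i)·!(10-i); sum over i=4..10:
  i=4: C(10,4)·!6 = 210·265 = 55650
  i=5: C(10,5)·!5 = 252·44 = 11088
  i=6: C(10,6)·!4 = 210·9 = 1890
  i=7: C(10,7)·!3 = 120·2 = 240
  i=8: C(10,8)·!2 = 45·1 = 45
  i=9: C(10,9)·!1 = 10·0 = 0
  i=10: C(10,10)·!0 = 1·1 = 1
Total = 68914.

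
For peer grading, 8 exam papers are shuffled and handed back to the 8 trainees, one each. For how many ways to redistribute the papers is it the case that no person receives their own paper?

!8 is the nearest integer to 8!/e.
8! = 40320, and 40320/e ≈ 14832.90, so !8 = 14833.

14833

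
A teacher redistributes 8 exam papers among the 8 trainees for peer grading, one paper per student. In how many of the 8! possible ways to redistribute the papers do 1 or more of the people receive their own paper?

25487

# with exactly i fixed is C(8,i)·!(8-i); sum over i=1..8:
  i=1: C(8,1)·!7 = 8·1854 = 14832
  i=2: C(8,2)·!6 = 28·265 = 7420
  i=3: C(8,3)·!5 = 56·44 = 2464
  i=4: C(8,4)·!4 = 70·9 = 630
  i=5: C(8,5)·!3 = 56·2 = 112
  i=6: C(8,6)·!2 = 28·1 = 28
  i=7: C(8,7)·!1 = 8·0 = 0
  i=8: C(8,8)·!0 = 1·1 = 1
Total = 25487.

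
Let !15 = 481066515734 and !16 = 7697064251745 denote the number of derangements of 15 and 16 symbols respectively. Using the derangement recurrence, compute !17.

130850092279664

!17 = (17-1)·(!16 + !15) = 16·(7697064251745 + 481066515734) = 16·8178130767479 = 130850092279664.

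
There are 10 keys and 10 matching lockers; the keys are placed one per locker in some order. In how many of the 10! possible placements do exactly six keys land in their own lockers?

Choose which 6 of the 10 are fixed: C(10,6) = 210.
The other 4 form a derangement: !4 = 9.
Total: 210 × 9 = 1890.

1890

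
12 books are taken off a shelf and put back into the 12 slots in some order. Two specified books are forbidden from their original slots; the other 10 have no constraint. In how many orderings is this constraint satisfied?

Let A_j be the event that the j-th constrained one is fixed. By inclusion-exclusion over the 2 events:
Σ_{j=0}^{2} (-1)^j C(2,j)(12-j)!
= C(2,0)·12! - C(2,1)·11! + C(2,2)·10!
= 479001600 - 79833600 + 3628800
= 402796800

402796800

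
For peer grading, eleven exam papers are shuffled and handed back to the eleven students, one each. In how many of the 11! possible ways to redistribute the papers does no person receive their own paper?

14684570

Use !n = n·!(n-1) + (-1)^n.
!11 = 11·1334961 - 1 = 14684570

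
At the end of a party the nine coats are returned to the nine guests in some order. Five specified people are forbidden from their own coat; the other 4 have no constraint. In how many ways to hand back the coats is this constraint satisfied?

205056

Inclusion-exclusion on the 5 forbidden self-matches:
Σ_{j=0}^{5} (-1)^j C(5,j)(9-j)!
= C(5,0)·9! - C(5,1)·8! + C(5,2)·7! - C(5,3)·6! + C(5,4)·5! - C(5,5)·4!
= 362880 - 201600 + 50400 - 7200 + 600 - 24
= 205056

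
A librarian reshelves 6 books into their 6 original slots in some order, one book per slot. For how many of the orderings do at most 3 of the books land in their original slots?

# with exactly i fixed is C(6,i)·!(6-i); sum over i=0..3:
  i=0: C(6,0)·!6 = 1·265 = 265
  i=1: C(6,1)·!5 = 6·44 = 264
  i=2: C(6,2)·!4 = 15·9 = 135
  i=3: C(6,3)·!3 = 20·2 = 40
Total = 704.

704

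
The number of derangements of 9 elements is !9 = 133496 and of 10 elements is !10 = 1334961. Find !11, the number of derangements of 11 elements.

14684570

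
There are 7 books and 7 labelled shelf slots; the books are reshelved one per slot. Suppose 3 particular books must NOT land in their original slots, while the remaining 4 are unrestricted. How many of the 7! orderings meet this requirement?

3216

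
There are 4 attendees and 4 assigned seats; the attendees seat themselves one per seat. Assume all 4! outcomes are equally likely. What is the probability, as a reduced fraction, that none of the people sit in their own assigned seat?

Favorable outcomes: !4 = 9.
Total outcomes: 4! = 24.
Probability = 9/24 = 3/8.

3/8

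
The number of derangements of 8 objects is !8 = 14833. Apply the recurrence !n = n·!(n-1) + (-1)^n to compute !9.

133496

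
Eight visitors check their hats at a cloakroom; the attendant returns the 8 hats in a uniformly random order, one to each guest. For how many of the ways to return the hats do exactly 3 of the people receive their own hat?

2464

Choose which 3 of the 8 are fixed: C(8,3) = 56.
The remaining 5 must be deranged: !5 = 44.
Total: 56 × 44 = 2464.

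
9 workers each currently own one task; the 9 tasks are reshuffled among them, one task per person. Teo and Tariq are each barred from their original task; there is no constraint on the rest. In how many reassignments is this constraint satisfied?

Inclusion-exclusion on the 2 forbidden self-matches:
Σ_{j=0}^{2} (-1)^j C(2,j)(9-j)!
= C(2,0)·9! - C(2,1)·8! + C(2,2)·7!
= 362880 - 80640 + 5040
= 287280

287280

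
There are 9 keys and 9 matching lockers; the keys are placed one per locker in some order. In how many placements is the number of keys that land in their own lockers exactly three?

22260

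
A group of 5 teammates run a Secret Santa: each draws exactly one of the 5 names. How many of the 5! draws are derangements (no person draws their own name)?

44

Recurrence: !5 = 4·(!4 + !3).
!5 = 4·(9 + 2) = 4·11 = 44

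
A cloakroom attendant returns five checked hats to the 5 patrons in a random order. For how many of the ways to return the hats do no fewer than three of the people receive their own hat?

Sum C(5,i)·!(5-i) for i = 3..5:
  i=3: C(5,3)·!2 = 10·1 = 10
  i=4: C(5,4)·!1 = 5·0 = 0
  i=5: C(5,5)·!0 = 1·1 = 1
Total = 11.

11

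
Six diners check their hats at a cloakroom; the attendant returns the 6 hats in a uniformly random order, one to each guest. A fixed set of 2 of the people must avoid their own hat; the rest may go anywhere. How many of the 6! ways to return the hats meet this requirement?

Inclusion-exclusion on the 2 forbidden self-matches:
Σ_{j=0}^{2} (-1)^j C(2,j)(6-j)!
= C(2,0)·6! - C(2,1)·5! + C(2,2)·4!
= 720 - 240 + 24
= 504

504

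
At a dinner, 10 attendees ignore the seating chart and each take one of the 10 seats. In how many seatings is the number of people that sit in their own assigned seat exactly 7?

240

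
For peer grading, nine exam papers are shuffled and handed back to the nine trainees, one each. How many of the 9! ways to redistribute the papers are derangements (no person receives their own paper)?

133496

!9 is the nearest integer to 9!/e.
9! = 362880, and 362880/e ≈ 133496.09, so !9 = 133496.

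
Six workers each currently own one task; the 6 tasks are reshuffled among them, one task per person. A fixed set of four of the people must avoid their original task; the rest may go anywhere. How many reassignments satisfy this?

362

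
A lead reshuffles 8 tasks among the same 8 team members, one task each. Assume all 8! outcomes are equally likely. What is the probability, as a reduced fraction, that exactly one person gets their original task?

103/280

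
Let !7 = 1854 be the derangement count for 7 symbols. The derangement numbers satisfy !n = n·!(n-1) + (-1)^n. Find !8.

14833

!8 = 8·1854 + 1 = 14833.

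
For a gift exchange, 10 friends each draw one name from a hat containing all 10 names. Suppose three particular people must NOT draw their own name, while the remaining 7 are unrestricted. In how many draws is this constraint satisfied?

2656080

Inclusion-exclusion on the 3 forbidden self-matches:
Σ_{j=0}^{3} (-1)^j C(3,j)(10-j)!
= C(3,0)·10! - C(3,1)·9! + C(3,2)·8! - C(3,3)·7!
= 3628800 - 1088640 + 120960 - 5040
= 2656080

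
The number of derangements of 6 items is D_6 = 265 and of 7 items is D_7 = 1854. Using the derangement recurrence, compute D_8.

14833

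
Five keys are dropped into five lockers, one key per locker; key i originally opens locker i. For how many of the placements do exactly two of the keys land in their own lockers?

20

Choose which 2 of the 5 are fixed: C(5,2) = 10.
The remaining 3 must be deranged: !3 = 2.
Total: 10 × 2 = 20.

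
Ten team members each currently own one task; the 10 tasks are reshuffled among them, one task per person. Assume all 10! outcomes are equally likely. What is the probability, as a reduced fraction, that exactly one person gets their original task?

16687/45360

Favorable outcomes: C(10,1)·!9 = 10·133496 = 1334960.
Total outcomes: 10! = 3628800.
Probability = 1334960/3628800 = 16687/45360.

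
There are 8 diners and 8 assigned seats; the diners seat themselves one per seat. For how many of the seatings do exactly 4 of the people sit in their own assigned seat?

630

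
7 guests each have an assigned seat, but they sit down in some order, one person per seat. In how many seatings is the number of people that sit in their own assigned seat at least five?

22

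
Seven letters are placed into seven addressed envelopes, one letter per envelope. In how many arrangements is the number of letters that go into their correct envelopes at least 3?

# with exactly i fixed is C(7,i)·!(7-i); sum over i=3..7:
  i=3: C(7,3)·!4 = 35·9 = 315
  i=4: C(7,4)·!3 = 35·2 = 70
  i=5: C(7,5)·!2 = 21·1 = 21
  i=6: C(7,6)·!1 = 7·0 = 0
  i=7: C(7,7)·!0 = 1·1 = 1
Total = 407.

407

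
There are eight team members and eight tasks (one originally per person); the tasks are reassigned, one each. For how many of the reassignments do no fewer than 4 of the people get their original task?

Sum C(8,i)·!(8-i) for i = 4..8:
  i=4: C(8,4)·!4 = 70·9 = 630
  i=5: C(8,5)·!3 = 56·2 = 112
  i=6: C(8,6)·!2 = 28·1 = 28
  i=7: C(8,7)·!1 = 8·0 = 0
  i=8: C(8,8)·!0 = 1·1 = 1
Total = 771.

771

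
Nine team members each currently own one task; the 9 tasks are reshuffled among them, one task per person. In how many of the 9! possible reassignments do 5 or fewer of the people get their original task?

362675

# with exactly i fixed is C(9,i)·!(9-i); sum over i=0..5:
  i=0: C(9,0)·!9 = 1·133496 = 133496
  i=1: C(9,1)·!8 = 9·14833 = 133497
  i=2: C(9,2)·!7 = 36·1854 = 66744
  i=3: C(9,3)·!6 = 84·265 = 22260
  i=4: C(9,4)·!5 = 126·44 = 5544
  i=5: C(9,5)·!4 = 126·9 = 1134
Total = 362675.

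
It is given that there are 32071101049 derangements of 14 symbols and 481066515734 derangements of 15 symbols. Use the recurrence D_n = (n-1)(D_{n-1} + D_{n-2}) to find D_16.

D_16 = (16-1)·(D_15 + D_14) = 15·(481066515734 + 32071101049) = 15·513137616783 = 7697064251745.

7697064251745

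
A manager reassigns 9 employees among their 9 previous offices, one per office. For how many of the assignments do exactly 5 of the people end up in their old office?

Pick the 5 fixed positions: C(9,5) = 126 ways.
The remaining 4 must be deranged: !4 = 9.
Total: 126 × 9 = 1134.

1134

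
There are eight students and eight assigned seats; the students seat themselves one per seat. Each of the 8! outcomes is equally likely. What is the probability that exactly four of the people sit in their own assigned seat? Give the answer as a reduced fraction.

1/64

Favorable outcomes: C(8,4)·!4 = 70·9 = 630.
Total outcomes: 8! = 40320.
Probability = 630/40320 = 1/64.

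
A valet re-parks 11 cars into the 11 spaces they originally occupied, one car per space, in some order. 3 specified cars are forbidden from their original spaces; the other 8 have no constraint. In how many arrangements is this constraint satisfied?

30078720

Let A_j be the event that the j-th constrained one is fixed. By inclusion-exclusion over the 3 events:
Σ_{j=0}^{3} (-1)^j C(3,j)(11-j)!
= C(3,0)·11! - C(3,1)·10! + C(3,2)·9! - C(3,3)·8!
= 39916800 - 10886400 + 1088640 - 40320
= 30078720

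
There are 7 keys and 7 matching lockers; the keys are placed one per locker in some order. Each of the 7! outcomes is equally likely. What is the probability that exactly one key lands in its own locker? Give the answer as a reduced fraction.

53/144

Favorable outcomes: C(7,1)·!6 = 7·265 = 1855.
Total outcomes: 7! = 5040.
Probability = 1855/5040 = 53/144.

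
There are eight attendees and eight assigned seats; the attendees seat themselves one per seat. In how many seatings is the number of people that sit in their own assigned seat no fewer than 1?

25487

# with exactly i fixed is C(8,i)·!(8-i); sum over i=1..8:
  i=1: C(8,1)·!7 = 8·1854 = 14832
  i=2: C(8,2)·!6 = 28·265 = 7420
  i=3: C(8,3)·!5 = 56·44 = 2464
  i=4: C(8,4)·!4 = 70·9 = 630
  i=5: C(8,5)·!3 = 56·2 = 112
  i=6: C(8,6)·!2 = 28·1 = 28
  i=7: C(8,7)·!1 = 8·0 = 0
  i=8: C(8,8)·!0 = 1·1 = 1
Total = 25487.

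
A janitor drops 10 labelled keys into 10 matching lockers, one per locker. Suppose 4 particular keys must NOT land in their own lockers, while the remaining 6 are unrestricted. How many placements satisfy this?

2399760

Let A_j be the event that the j-th constrained one is fixed. By inclusion-exclusion over the 4 events:
Σ_{j=0}^{4} (-1)^j C(4,j)(10-j)!
= C(4,0)·10! - C(4,1)·9! + C(4,2)·8! - C(4,3)·7! + C(4,4)·6!
= 3628800 - 1451520 + 241920 - 20160 + 720
= 2399760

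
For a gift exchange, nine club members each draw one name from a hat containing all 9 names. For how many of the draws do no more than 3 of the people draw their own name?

355997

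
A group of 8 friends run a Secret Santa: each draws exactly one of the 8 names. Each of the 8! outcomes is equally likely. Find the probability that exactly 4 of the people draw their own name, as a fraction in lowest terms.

Favorable outcomes: C(8,4)·!4 = 70·9 = 630.
Total outcomes: 8! = 40320.
Probability = 630/40320 = 1/64.

1/64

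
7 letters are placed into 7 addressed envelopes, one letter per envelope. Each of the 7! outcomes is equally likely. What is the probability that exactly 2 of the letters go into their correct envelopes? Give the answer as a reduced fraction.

Favorable outcomes: C(7,2)·!5 = 21·44 = 924.
Total outcomes: 7! = 5040.
Probability = 924/5040 = 11/60.

11/60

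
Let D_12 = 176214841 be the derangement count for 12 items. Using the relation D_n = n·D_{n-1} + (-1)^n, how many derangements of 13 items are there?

2290792932

D_13 = 13·176214841 - 1 = 2290792932.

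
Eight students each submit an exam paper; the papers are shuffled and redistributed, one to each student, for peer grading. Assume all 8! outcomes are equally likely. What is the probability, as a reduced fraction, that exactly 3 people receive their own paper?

11/180

Favorable outcomes: C(8,3)·!5 = 56·44 = 2464.
Total outcomes: 8! = 40320.
Probability = 2464/40320 = 11/180.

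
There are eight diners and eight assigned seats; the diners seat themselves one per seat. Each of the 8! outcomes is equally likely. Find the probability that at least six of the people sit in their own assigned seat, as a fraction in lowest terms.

29/40320

Favorable outcomes: Σ_{i≥6} C(8,i)·!(8-i) = 28·1 + 8·0 + 1·1 = 29.
Total outcomes: 8! = 40320.
Probability = 29/40320 = 29/40320.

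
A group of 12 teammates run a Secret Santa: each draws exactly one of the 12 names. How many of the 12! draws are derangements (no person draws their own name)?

176214841

!12 = 12! · Σ_{k=0}^{12} (-1)^k/k!
= 12! - 12!/1! + 12!/2! - 12!/3! + 12!/4! - 12!/5! + 12!/6! - 12!/7! + 12!/8! - 12!/9! + 12!/10! - 12!/11! + 12!/12!
= 479001600 - 479001600 + 239500800 - 79833600 + 19958400 - 3991680 + 665280 - 95040 + 11880 - 1320 + 132 - 12 + 1
= 176214841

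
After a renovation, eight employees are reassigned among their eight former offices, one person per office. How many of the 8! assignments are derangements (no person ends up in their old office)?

14833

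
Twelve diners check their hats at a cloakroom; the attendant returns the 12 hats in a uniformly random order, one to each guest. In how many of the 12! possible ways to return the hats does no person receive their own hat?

The subfactorial !12 = [12!/e] (nearest integer).
12! = 479001600, and 479001600/e ≈ 176214840.93, so !12 = 176214841.

176214841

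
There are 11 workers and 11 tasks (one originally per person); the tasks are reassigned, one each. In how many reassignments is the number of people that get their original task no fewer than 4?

# with exactly i fixed is C(11,i)·!(11-i); sum over i=4..11:
  i=4: C(11,4)·!7 = 330·1854 = 611820
  i=5: C(11,5)·!6 = 462·265 = 122430
  i=6: C(11,6)·!5 = 462·44 = 20328
  i=7: C(11,7)·!4 = 330·9 = 2970
  i=8: C(11,8)·!3 = 165·2 = 330
  i=9: C(11,9)·!2 = 55·1 = 55
  i=10: C(11,10)·!1 = 11·0 = 0
  i=11: C(11,11)·!0 = 1·1 = 1
Total = 757934.

757934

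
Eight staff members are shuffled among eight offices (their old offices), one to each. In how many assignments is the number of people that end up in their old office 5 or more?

141

Sum C(8,i)·!(8-i) for i = 5..8:
  i=5: C(8,5)·!3 = 56·2 = 112
  i=6: C(8,6)·!2 = 28·1 = 28
  i=7: C(8,7)·!1 = 8·0 = 0
  i=8: C(8,8)·!0 = 1·1 = 1
Total = 141.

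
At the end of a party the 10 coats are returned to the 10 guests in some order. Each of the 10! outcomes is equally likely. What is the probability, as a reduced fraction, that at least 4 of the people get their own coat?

34457/1814400

Favorable outcomes: Σ_{i≥4} C(10,i)·!(10-i) = 210·265 + 252·44 + 210·9 + 120·2 + 45·1 + 10·0 + 1·1 = 68914.
Total outcomes: 10! = 3628800.
Probability = 68914/3628800 = 34457/1814400.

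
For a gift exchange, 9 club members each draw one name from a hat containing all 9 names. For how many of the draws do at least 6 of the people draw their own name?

205

# with exactly i fixed is C(9,i)·!(9-i); sum over i=6..9:
  i=6: C(9,6)·!3 = 84·2 = 168
  i=7: C(9,7)·!2 = 36·1 = 36
  i=8: C(9,8)·!1 = 9·0 = 0
  i=9: C(9,9)·!0 = 1·1 = 1
Total = 205.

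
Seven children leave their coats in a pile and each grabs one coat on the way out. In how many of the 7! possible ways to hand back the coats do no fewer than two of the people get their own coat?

1331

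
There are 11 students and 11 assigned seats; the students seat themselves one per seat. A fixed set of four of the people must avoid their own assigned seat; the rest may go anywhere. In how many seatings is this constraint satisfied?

27422640

Inclusion-exclusion on the 4 forbidden self-matches:
Σ_{j=0}^{4} (-1)^j C(4,j)(11-j)!
= C(4,0)·11! - C(4,1)·10! + C(4,2)·9! - C(4,3)·8! + C(4,4)·7!
= 39916800 - 14515200 + 2177280 - 161280 + 5040
= 27422640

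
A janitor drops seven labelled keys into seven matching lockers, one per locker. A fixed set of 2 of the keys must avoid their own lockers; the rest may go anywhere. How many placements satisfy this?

Let A_j be the event that the j-th constrained one is fixed. By inclusion-exclusion over the 2 events:
Σ_{j=0}^{2} (-1)^j C(2,j)(7-j)!
= C(2,0)·7! - C(2,1)·6! + C(2,2)·5!
= 5040 - 1440 + 120
= 3720

3720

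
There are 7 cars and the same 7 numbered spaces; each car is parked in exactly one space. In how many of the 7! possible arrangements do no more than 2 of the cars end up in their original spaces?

4633

Sum C(7,i)·!(7-i) for i = 0..2:
  i=0: C(7,0)·!7 = 1·1854 = 1854
  i=1: C(7,1)·!6 = 7·265 = 1855
  i=2: C(7,2)·!5 = 21·44 = 924
Total = 4633.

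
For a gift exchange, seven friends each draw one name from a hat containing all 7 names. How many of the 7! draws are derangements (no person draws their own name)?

By inclusion-exclusion, !7 = Σ (-1)^k · 7!/k! for k=0..7
= 7! - 7!/1! + 7!/2! - 7!/3! + 7!/4! - 7!/5! + 7!/6! - 7!/7!
= 5040 - 5040 + 2520 - 840 + 210 - 42 + 7 - 1
= 1854

1854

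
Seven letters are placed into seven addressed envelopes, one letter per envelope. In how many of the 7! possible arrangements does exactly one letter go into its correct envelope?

1855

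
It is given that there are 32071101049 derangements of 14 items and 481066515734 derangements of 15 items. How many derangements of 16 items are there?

!16 = (16-1)·(!15 + !14) = 15·(481066515734 + 32071101049) = 15·513137616783 = 7697064251745.

7697064251745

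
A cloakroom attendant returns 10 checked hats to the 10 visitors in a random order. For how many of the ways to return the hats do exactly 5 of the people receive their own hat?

11088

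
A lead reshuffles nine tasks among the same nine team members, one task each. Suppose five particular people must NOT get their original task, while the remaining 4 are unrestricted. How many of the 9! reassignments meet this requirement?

205056

Inclusion-exclusion on the 5 forbidden self-matches:
Σ_{j=0}^{5} (-1)^j C(5,j)(9-j)!
= C(5,0)·9! - C(5,1)·8! + C(5,2)·7! - C(5,3)·6! + C(5,4)·5! - C(5,5)·4!
= 362880 - 201600 + 50400 - 7200 + 600 - 24
= 205056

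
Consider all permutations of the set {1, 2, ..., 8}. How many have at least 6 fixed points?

Sum C(8,i)·!(8-i) for i = 6..8:
  i=6: C(8,6)·!2 = 28·1 = 28
  i=7: C(8,7)·!1 = 8·0 = 0
  i=8: C(8,8)·!0 = 1·1 = 1
Total = 29.

29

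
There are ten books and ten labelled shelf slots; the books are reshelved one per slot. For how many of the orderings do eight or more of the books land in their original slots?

46

Sum C(10,i)·!(10-i) for i = 8..10:
  i=8: C(10,8)·!2 = 45·1 = 45
  i=9: C(10,9)·!1 = 10·0 = 0
  i=10: C(10,10)·!0 = 1·1 = 1
Total = 46.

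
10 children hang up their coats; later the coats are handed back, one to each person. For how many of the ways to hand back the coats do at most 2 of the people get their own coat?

3337406

# with exactly i fixed is C(10,i)·!(10-i); sum over i=0..2:
  i=0: C(10,0)·!10 = 1·1334961 = 1334961
  i=1: C(10,1)·!9 = 10·133496 = 1334960
  i=2: C(10,2)·!8 = 45·14833 = 667485
Total = 3337406.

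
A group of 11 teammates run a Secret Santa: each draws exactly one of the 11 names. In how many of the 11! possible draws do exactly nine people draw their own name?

Choose which 9 of the 11 are fixed: C(11,9) = 55.
The other 2 form a derangement: !2 = 1.
Total: 55 × 1 = 55.

55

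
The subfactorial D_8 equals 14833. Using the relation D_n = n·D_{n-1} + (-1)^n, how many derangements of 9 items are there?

133496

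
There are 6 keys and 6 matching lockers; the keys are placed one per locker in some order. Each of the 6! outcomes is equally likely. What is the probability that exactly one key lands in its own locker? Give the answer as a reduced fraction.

11/30

Favorable outcomes: C(6,1)·!5 = 6·44 = 264.
Total outcomes: 6! = 720.
Probability = 264/720 = 11/30.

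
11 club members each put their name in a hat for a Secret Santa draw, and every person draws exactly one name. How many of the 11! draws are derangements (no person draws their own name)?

14684570

Use !n = (n-1)(!(n-1) + !(n-2)).
!11 = 10·(1334961 + 133496) = 10·1468457 = 14684570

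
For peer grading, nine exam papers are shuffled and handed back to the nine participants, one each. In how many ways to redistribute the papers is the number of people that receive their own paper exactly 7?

Pick the 7 fixed positions: C(9,7) = 36 ways.
The other 2 form a derangement: !2 = 1.
Total: 36 × 1 = 36.

36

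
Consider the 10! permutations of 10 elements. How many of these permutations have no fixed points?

1334961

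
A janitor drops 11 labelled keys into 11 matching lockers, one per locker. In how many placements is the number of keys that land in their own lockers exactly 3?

2447445

Choose which 3 of the 11 are fixed: C(11,3) = 165.
The other 8 form a derangement: !8 = 14833.
Total: 165 × 14833 = 2447445.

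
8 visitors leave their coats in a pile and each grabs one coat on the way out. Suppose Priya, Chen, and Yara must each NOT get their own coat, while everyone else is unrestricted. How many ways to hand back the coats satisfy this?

Inclusion-exclusion on the 3 forbidden self-matches:
Σ_{j=0}^{3} (-1)^j C(3,j)(8-j)!
= C(3,0)·8! - C(3,1)·7! + C(3,2)·6! - C(3,3)·5!
= 40320 - 15120 + 2160 - 120
= 27240

27240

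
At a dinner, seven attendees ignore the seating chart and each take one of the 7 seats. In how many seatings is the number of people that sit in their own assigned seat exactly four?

Choose which 4 of the 7 are fixed: C(7,4) = 35.
The remaining 3 must be deranged: !3 = 2.
Total: 35 × 2 = 70.

70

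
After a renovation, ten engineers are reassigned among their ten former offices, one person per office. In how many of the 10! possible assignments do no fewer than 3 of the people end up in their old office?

291394

Sum C(10,i)·!(10-i) for i = 3..10:
  i=3: C(10,3)·!7 = 120·1854 = 222480
  i=4: C(10,4)·!6 = 210·265 = 55650
  i=5: C(10,5)·!5 = 252·44 = 11088
  i=6: C(10,6)·!4 = 210·9 = 1890
  i=7: C(10,7)·!3 = 120·2 = 240
  i=8: C(10,8)·!2 = 45·1 = 45
  i=9: C(10,9)·!1 = 10·0 = 0
  i=10: C(10,10)·!0 = 1·1 = 1
Total = 291394.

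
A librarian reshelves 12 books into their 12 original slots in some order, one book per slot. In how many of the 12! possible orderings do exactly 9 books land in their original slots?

Pick the 9 fixed positions: C(12,9) = 220 ways.
The remaining 3 must be deranged: !3 = 2.
Total: 220 × 2 = 440.

440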